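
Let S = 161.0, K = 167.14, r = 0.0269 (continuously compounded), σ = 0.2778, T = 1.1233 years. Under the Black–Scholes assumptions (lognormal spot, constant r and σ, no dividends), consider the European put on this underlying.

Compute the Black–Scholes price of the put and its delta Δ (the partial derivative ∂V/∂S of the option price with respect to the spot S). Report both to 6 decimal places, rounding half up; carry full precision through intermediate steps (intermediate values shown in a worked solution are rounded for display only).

σ√T = 0.2778·√1.1233 = 0.294429
d₁ = (ln(S/K) + (r+σ²/2)T) / (σ√T) = (ln(161.0/167.14) + (0.0269+0.2778²/2)·1.1233) / 0.294429 = (-0.037427 + 0.073561) / 0.294429 = 0.122724
d₂ = d₁ − σ√T = 0.122724 − 0.294429 = -0.171705
e^{−rT} = e^{−0.0269·1.1233} = 0.970235
N(−d₁) = 0.451163,  N(−d₂) = 0.568165
Put price V = K·e^{−rT}·N(−d₂) − S·N(−d₁) = 92.136562 − 72.637213 = 19.499349
Δ = −N(−d₁) = -0.451163

price = 19.499349
Δ = -0.451163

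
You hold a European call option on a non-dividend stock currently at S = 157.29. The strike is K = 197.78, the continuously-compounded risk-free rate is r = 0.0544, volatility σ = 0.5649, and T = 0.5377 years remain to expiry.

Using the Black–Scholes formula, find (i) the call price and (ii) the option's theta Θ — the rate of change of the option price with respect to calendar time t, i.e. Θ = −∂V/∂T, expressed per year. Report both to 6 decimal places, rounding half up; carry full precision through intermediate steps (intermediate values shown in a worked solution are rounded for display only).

price = 14.479497
Θ = -25.834534

σ√T = 0.5649·√0.5377 = 0.414230
d₁ = (ln(S/K) + (r+σ²/2)T) / (σ√T) = (ln(157.29/197.78) + (0.0544+0.5649²/2)·0.5377) / 0.414230 = (-0.229064 + 0.115044) / 0.414230 = -0.275257
d₂ = d₁ − σ√T = -0.275257 − 0.414230 = -0.689488
e^{−rT} = e^{−0.0544·0.5377} = 0.971173
N(d₁) = 0.391559,  N(d₂) = 0.245258
Call price V = S·N(d₁) − K·e^{−rT}·N(d₂) = 61.588348 − 47.108851 = 14.479497
φ(d₁) = (1/√(2π))·e^{−d₁²/2} = 0.384112
Θ = −S·φ(d₁)·σ/(2√T) − r·K·e^{−rT}·N(d₂) = −23.271813 − 2.562722 = -25.834534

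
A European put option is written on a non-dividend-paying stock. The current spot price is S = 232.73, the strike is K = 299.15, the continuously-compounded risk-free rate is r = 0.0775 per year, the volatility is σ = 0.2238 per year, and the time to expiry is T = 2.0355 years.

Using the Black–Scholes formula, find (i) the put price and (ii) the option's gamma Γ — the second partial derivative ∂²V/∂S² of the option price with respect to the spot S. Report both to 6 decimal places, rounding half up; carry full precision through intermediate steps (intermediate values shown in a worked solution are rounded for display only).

price = 43.645670
Γ = 0.005322

σ√T = 0.2238·√2.0355 = 0.319298
d₁ = (ln(S/K) + (r+σ²/2)T) / (σ√T) = (ln(232.73/299.15) + (0.0775+0.2238²/2)·2.0355) / 0.319298 = (-0.251066 + 0.208727) / 0.319298 = -0.132602
d₂ = d₁ − σ√T = -0.132602 − 0.319298 = -0.451899
e^{−rT} = e^{−0.0775·2.0355} = 0.854062
N(−d₁) = 0.552746,  N(−d₂) = 0.674329
Put price V = K·e^{−rT}·N(−d₂) − S·N(−d₁) = 172.286204 − 128.640534 = 43.645670
φ(d₁) = (1/√(2π))·e^{−d₁²/2} = 0.395450
Γ = φ(d₁) / (S·σ·√T) = 0.005322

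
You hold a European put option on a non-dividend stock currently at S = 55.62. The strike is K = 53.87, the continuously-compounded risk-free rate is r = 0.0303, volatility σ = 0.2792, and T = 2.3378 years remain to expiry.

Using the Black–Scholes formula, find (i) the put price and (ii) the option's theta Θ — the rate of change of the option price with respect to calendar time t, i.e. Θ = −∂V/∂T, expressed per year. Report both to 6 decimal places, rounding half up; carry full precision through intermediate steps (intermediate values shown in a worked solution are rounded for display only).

σ√T = 0.2792·√2.3378 = 0.426893
d₁ = (ln(S/K) + (r+σ²/2)T) / (σ√T) = (ln(55.62/53.87) + (0.0303+0.2792²/2)·2.3378) / 0.426893 = (0.031969 + 0.161954) / 0.426893 = 0.454267
d₂ = d₁ − σ√T = 0.454267 − 0.426893 = 0.027374
e^{−rT} = e^{−0.0303·2.3378} = 0.931615
N(−d₁) = 0.324818,  N(−d₂) = 0.489081
Put price V = K·e^{−rT}·N(−d₂) − S·N(−d₁) = 24.545069 − 18.066402 = 6.478667
φ(d₁) = (1/√(2π))·e^{−d₁²/2} = 0.359832
Θ = −S·φ(d₁)·σ/(2√T) + r·K·e^{−rT}·N(−d₂) = −1.827312 + 0.743716 = -1.083596

price = 6.478667
Θ = -1.083596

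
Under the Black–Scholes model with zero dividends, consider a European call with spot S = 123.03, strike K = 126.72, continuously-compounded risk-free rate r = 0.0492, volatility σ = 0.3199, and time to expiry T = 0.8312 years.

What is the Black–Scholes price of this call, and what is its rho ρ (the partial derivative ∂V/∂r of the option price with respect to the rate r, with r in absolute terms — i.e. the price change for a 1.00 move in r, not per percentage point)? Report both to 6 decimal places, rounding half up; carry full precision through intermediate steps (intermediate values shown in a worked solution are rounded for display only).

σ√T = 0.3199·√0.8312 = 0.291653
d₁ = (ln(S/K) + (r+σ²/2)T) / (σ√T) = (ln(123.03/126.72) + (0.0492+0.3199²/2)·0.8312) / 0.291653 = (-0.029552 + 0.083426) / 0.291653 = 0.184720
d₂ = d₁ − σ√T = 0.184720 − 0.291653 = -0.106933
e^{−rT} = e^{−0.0492·0.8312} = 0.959930
N(d₁) = 0.573276,  N(d₂) = 0.457421
Call price V = S·N(d₁) − K·e^{−rT}·N(d₂) = 70.530102 − 55.641735 = 14.888367
ρ = K·T·e^{−rT}·N(d₂) = 46.249410

price = 14.888367
ρ = 46.249410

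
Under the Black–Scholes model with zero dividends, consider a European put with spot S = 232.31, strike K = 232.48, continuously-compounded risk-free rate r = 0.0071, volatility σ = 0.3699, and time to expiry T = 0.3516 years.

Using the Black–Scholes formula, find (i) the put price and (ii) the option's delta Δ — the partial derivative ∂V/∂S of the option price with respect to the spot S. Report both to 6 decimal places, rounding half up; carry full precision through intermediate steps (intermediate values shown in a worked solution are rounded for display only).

σ√T = 0.3699·√0.3516 = 0.219335
d₁ = (ln(S/K) + (r+σ²/2)T) / (σ√T) = (ln(232.31/232.48) + (0.0071+0.3699²/2)·0.3516) / 0.219335 = (-0.000732 + 0.026550) / 0.219335 = 0.117714
d₂ = d₁ − σ√T = 0.117714 − 0.219335 = -0.101621
e^{−rT} = e^{−0.0071·0.3516} = 0.997507
N(−d₁) = 0.453147,  N(−d₂) = 0.540471
Put price V = K·e^{−rT}·N(−d₂) − S·N(−d₁) = 125.335516 − 105.270607 = 20.064909
Δ = −N(−d₁) = -0.453147

price = 20.064909
Δ = -0.453147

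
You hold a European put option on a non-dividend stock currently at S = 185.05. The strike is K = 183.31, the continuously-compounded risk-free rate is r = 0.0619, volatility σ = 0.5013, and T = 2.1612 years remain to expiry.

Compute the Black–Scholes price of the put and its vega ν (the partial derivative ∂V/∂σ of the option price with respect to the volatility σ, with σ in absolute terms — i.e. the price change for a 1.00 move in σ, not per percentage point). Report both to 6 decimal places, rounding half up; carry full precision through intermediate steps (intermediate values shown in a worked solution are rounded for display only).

price = 38.194277
ν = 92.631772

σ√T = 0.5013·√2.1612 = 0.736962
d₁ = (ln(S/K) + (r+σ²/2)T) / (σ√T) = (ln(185.05/183.31) + (0.0619+0.5013²/2)·2.1612) / 0.736962 = (0.009447 + 0.405335) / 0.736962 = 0.562827
d₂ = d₁ − σ√T = 0.562827 − 0.736962 = -0.174135
e^{−rT} = e^{−0.0619·2.1612} = 0.874784
N(−d₁) = 0.286776,  N(−d₂) = 0.569120
Put price V = K·e^{−rT}·N(−d₂) − S·N(−d₁) = 91.262236 − 53.067960 = 38.194277
φ(d₁) = (1/√(2π))·e^{−d₁²/2} = 0.340505
ν = S·φ(d₁)·√T = 92.631772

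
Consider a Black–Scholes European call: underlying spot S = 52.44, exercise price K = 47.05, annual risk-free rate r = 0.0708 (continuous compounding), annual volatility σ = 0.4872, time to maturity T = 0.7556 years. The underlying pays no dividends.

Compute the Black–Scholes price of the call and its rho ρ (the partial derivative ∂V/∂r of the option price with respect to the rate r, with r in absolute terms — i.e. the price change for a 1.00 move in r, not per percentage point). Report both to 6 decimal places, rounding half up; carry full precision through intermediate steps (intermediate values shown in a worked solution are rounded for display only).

σ√T = 0.4872·√0.7556 = 0.423500
d₁ = (ln(S/K) + (r+σ²/2)T) / (σ√T) = (ln(52.44/47.05) + (0.0708+0.4872²/2)·0.7556) / 0.423500 = (0.108459 + 0.143173) / 0.423500 = 0.594171
d₂ = d₁ − σ√T = 0.594171 − 0.423500 = 0.170671
e^{−rT} = e^{−0.0708·0.7556} = 0.947909
N(d₁) = 0.723801,  N(d₂) = 0.567759
Call price V = S·N(d₁) − K·e^{−rT}·N(d₂) = 37.956131 − 25.321551 = 12.634580
ρ = K·T·e^{−rT}·N(d₂) = 19.132964

price = 12.634580
ρ = 19.132964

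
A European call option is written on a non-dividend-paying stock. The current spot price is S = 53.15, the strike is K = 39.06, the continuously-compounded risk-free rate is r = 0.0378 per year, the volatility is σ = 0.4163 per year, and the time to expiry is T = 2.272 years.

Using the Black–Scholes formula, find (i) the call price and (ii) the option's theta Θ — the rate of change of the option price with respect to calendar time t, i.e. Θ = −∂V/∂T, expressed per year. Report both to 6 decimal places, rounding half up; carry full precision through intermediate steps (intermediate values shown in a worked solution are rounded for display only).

σ√T = 0.4163·√2.272 = 0.627495
d₁ = (ln(S/K) + (r+σ²/2)T) / (σ√T) = (ln(53.15/39.06) + (0.0378+0.4163²/2)·2.272) / 0.627495 = (0.308019 + 0.282757) / 0.627495 = 0.941483
d₂ = d₁ − σ√T = 0.941483 − 0.627495 = 0.313987
e^{−rT} = e^{−0.0378·2.272} = 0.917703
N(d₁) = 0.826771,  N(d₂) = 0.623235
Call price V = S·N(d₁) − K·e^{−rT}·N(d₂) = 43.942889 − 22.340140 = 21.602749
φ(d₁) = (1/√(2π))·e^{−d₁²/2} = 0.256114
Θ = −S·φ(d₁)·σ/(2√T) − r·K·e^{−rT}·N(d₂) = −1.879787 − 0.844457 = -2.724244

price = 21.602749
Θ = -2.724244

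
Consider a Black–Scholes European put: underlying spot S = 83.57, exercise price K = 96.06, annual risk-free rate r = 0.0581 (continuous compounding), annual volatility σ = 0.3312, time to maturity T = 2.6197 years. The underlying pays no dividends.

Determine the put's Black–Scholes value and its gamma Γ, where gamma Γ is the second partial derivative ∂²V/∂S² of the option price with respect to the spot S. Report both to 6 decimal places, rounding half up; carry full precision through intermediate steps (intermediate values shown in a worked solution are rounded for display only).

price = 17.015856
Γ = 0.008533

σ√T = 0.3312·√2.6197 = 0.536063
d₁ = (ln(S/K) + (r+σ²/2)T) / (σ√T) = (ln(83.57/96.06) + (0.0581+0.3312²/2)·2.6197) / 0.536063 = (-0.139288 + 0.295887) / 0.536063 = 0.292126
d₂ = d₁ − σ√T = 0.292126 − 0.536063 = -0.243937
e^{−rT} = e^{−0.0581·2.6197} = 0.858813
N(−d₁) = 0.385095,  N(−d₂) = 0.596360
Put price V = K·e^{−rT}·N(−d₂) − S·N(−d₁) = 49.198252 − 32.182396 = 17.015856
φ(d₁) = (1/√(2π))·e^{−d₁²/2} = 0.382278
Γ = φ(d₁) / (S·σ·√T) = 0.008533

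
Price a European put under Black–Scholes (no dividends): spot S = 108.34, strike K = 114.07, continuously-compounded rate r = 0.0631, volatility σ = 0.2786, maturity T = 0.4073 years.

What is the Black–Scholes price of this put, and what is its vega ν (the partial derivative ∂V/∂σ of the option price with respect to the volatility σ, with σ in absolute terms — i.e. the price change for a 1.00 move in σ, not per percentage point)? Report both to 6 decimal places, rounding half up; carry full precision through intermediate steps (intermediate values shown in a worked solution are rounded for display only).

price = 9.274777
ν = 27.540071

σ√T = 0.2786·√0.4073 = 0.177803
d₁ = (ln(S/K) + (r+σ²/2)T) / (σ√T) = (ln(108.34/114.07) + (0.0631+0.2786²/2)·0.4073) / 0.177803 = (-0.051538 + 0.041508) / 0.177803 = -0.056413
d₂ = d₁ − σ√T = -0.056413 − 0.177803 = -0.234215
e^{−rT} = e^{−0.0631·0.4073} = 0.974627
N(−d₁) = 0.522493,  N(−d₂) = 0.592591
Put price V = K·e^{−rT}·N(−d₂) − S·N(−d₁) = 65.881723 − 56.606945 = 9.274777
φ(d₁) = (1/√(2π))·e^{−d₁²/2} = 0.398308
ν = S·φ(d₁)·√T = 27.540071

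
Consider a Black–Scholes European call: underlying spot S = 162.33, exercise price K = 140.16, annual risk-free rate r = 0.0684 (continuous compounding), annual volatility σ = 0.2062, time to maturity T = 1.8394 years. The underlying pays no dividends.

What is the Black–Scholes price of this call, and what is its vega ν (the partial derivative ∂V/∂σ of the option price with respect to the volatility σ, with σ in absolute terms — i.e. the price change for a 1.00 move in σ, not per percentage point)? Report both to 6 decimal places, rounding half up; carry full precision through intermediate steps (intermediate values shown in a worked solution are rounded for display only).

price = 42.179240
ν = 47.181845

σ√T = 0.2062·√1.8394 = 0.279658
d₁ = (ln(S/K) + (r+σ²/2)T) / (σ√T) = (ln(162.33/140.16) + (0.0684+0.2062²/2)·1.8394) / 0.279658 = (0.146847 + 0.164919) / 0.279658 = 1.114812
d₂ = d₁ − σ√T = 1.114812 − 0.279658 = 0.835155
e^{−rT} = e^{−0.0684·1.8394} = 0.881778
N(d₁) = 0.867535,  N(d₂) = 0.798185
Call price V = S·N(d₁) − K·e^{−rT}·N(d₂) = 140.826889 − 98.647649 = 42.179240
φ(d₁) = (1/√(2π))·e^{−d₁²/2} = 0.214308
ν = S·φ(d₁)·√T = 47.181845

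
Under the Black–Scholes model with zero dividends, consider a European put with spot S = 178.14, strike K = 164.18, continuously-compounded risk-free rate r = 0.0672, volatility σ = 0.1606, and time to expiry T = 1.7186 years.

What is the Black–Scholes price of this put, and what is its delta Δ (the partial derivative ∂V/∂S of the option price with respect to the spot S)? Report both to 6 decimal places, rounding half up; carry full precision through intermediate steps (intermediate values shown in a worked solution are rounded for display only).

price = 3.181960
Δ = -0.148840

σ√T = 0.1606·√1.7186 = 0.210539
d₁ = (ln(S/K) + (r+σ²/2)T) / (σ√T) = (ln(178.14/164.18) + (0.0672+0.1606²/2)·1.7186) / 0.210539 = (0.081606 + 0.137653) / 0.210539 = 1.041420
d₂ = d₁ − σ√T = 1.041420 − 0.210539 = 0.830881
e^{−rT} = e^{−0.0672·1.7186} = 0.890930
N(−d₁) = 0.148840,  N(−d₂) = 0.203021
Put price V = K·e^{−rT}·N(−d₂) − S·N(−d₁) = 29.696388 − 26.514428 = 3.181960
Δ = −N(−d₁) = -0.148840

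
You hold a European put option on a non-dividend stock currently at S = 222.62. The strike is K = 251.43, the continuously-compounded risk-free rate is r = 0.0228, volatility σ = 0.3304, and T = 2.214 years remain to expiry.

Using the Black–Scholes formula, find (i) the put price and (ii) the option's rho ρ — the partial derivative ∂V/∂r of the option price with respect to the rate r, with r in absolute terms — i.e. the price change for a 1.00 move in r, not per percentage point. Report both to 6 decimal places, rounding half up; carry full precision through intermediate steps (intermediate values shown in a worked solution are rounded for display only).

σ√T = 0.3304·√2.214 = 0.491619
d₁ = (ln(S/K) + (r+σ²/2)T) / (σ√T) = (ln(222.62/251.43) + (0.0228+0.3304²/2)·2.214) / 0.491619 = (-0.121698 + 0.171324) / 0.491619 = 0.100943
d₂ = d₁ − σ√T = 0.100943 − 0.491619 = -0.390676
e^{−rT} = e^{−0.0228·2.214} = 0.950774
N(−d₁) = 0.459798,  N(−d₂) = 0.651982
Put price V = K·e^{−rT}·N(−d₂) − S·N(−d₁) = 155.858192 − 102.360186 = 53.498006
ρ = −K·T·e^{−rT}·N(−d₂) = -345.070038

price = 53.498006
ρ = -345.070038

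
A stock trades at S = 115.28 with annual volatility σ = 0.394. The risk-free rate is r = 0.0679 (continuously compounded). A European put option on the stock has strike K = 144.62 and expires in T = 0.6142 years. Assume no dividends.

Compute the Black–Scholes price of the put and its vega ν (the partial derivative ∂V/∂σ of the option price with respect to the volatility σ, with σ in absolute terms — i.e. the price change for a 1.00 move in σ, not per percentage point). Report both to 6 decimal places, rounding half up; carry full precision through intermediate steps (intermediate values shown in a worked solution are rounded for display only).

price = 29.984668
ν = 32.646971

σ√T = 0.394·√0.6142 = 0.308781
d₁ = (ln(S/K) + (r+σ²/2)T) / (σ√T) = (ln(115.28/144.62) + (0.0679+0.394²/2)·0.6142) / 0.308781 = (-0.226746 + 0.089377) / 0.308781 = -0.444873
d₂ = d₁ − σ√T = -0.444873 − 0.308781 = -0.753654
e^{−rT} = e^{−0.0679·0.6142} = 0.959153
N(−d₁) = 0.671794,  N(−d₂) = 0.774472
Put price V = K·e^{−rT}·N(−d₂) − S·N(−d₁) = 107.429107 − 77.444439 = 29.984668
φ(d₁) = (1/√(2π))·e^{−d₁²/2} = 0.361355
ν = S·φ(d₁)·√T = 32.646971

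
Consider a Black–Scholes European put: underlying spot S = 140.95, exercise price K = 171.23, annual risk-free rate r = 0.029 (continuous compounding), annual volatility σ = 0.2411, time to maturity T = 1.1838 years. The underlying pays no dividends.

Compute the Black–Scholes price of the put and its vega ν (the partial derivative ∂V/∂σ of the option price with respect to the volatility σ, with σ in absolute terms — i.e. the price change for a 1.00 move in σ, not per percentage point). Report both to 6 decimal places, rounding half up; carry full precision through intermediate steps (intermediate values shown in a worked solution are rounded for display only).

price = 31.107741
ν = 54.528416

σ√T = 0.2411·√1.1838 = 0.262323
d₁ = (ln(S/K) + (r+σ²/2)T) / (σ√T) = (ln(140.95/171.23) + (0.029+0.2411²/2)·1.1838) / 0.262323 = (-0.194602 + 0.068737) / 0.262323 = -0.479811
d₂ = d₁ − σ√T = -0.479811 − 0.262323 = -0.742134
e^{−rT} = e^{−0.029·1.1838} = 0.966252
N(−d₁) = 0.684319,  N(−d₂) = 0.770997
Put price V = K·e^{−rT}·N(−d₂) − S·N(−d₁) = 127.562542 − 96.454801 = 31.107741
φ(d₁) = (1/√(2π))·e^{−d₁²/2} = 0.355565
ν = S·φ(d₁)·√T = 54.528416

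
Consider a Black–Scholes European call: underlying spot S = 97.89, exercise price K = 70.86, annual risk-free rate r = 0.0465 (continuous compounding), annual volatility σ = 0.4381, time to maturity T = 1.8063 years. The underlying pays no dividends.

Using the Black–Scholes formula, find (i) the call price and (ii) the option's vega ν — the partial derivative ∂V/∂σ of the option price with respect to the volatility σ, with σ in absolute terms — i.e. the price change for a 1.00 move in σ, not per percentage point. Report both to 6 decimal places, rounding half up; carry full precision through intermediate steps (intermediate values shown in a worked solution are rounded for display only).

price = 39.390920
ν = 32.284499

σ√T = 0.4381·√1.8063 = 0.588801
d₁ = (ln(S/K) + (r+σ²/2)T) / (σ√T) = (ln(97.89/70.86) + (0.0465+0.4381²/2)·1.8063) / 0.588801 = (0.323138 + 0.257336) / 0.588801 = 0.985859
d₂ = d₁ − σ√T = 0.985859 − 0.588801 = 0.397058
e^{−rT} = e^{−0.0465·1.8063} = 0.919438
N(d₁) = 0.837899,  N(d₂) = 0.654338
Call price V = S·N(d₁) − K·e^{−rT}·N(d₂) = 82.021917 − 42.630997 = 39.390920
φ(d₁) = (1/√(2π))·e^{−d₁²/2} = 0.245392
ν = S·φ(d₁)·√T = 32.284499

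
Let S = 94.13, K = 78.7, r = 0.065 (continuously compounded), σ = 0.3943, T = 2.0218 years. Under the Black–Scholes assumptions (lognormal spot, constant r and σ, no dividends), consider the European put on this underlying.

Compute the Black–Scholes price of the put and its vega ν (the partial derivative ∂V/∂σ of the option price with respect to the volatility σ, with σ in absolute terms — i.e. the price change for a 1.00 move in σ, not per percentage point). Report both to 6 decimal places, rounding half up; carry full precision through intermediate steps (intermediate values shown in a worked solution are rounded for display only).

price = 8.044047
ν = 37.709338

σ√T = 0.3943·√2.0218 = 0.560655
d₁ = (ln(S/K) + (r+σ²/2)T) / (σ√T) = (ln(94.13/78.7) + (0.065+0.3943²/2)·2.0218) / 0.560655 = (0.179034 + 0.288584) / 0.560655 = 0.834056
d₂ = d₁ − σ√T = 0.834056 − 0.560655 = 0.273401
e^{−rT} = e^{−0.065·2.0218} = 0.876852
N(−d₁) = 0.202125,  N(−d₂) = 0.392273
Put price V = K·e^{−rT}·N(−d₂) − S·N(−d₁) = 27.070050 − 19.026002 = 8.044047
φ(d₁) = (1/√(2π))·e^{−d₁²/2} = 0.281742
ν = S·φ(d₁)·√T = 37.709338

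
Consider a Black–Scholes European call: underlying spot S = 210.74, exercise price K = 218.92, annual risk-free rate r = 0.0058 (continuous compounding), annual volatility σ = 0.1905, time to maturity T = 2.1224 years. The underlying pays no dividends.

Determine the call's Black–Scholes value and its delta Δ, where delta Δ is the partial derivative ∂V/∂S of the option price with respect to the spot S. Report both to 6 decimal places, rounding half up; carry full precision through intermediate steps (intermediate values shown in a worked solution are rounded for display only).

σ√T = 0.1905·√2.1224 = 0.277529
d₁ = (ln(S/K) + (r+σ²/2)T) / (σ√T) = (ln(210.74/218.92) + (0.0058+0.1905²/2)·2.1224) / 0.277529 = (-0.038081 + 0.050821) / 0.277529 = 0.045905
d₂ = d₁ − σ√T = 0.045905 − 0.277529 = -0.231624
e^{−rT} = e^{−0.0058·2.1224} = 0.987766
N(d₁) = 0.518307,  N(d₂) = 0.408415
Call price V = S·N(d₁) − K·e^{−rT}·N(d₂) = 109.228002 − 88.316302 = 20.911700
Δ = N(d₁) = 0.518307

price = 20.911700
Δ = 0.518307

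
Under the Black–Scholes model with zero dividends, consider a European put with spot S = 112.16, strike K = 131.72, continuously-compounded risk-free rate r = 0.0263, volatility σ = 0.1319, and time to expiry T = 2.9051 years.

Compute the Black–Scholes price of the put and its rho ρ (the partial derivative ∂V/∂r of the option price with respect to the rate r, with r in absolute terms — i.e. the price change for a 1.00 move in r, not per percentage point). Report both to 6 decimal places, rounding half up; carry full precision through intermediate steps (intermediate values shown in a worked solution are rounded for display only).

price = 16.140940
ρ = -243.578736

σ√T = 0.1319·√2.9051 = 0.224815
d₁ = (ln(S/K) + (r+σ²/2)T) / (σ√T) = (ln(112.16/131.72) + (0.0263+0.1319²/2)·2.9051) / 0.224815 = (-0.160752 + 0.101675) / 0.224815 = -0.262781
d₂ = d₁ − σ√T = -0.262781 − 0.224815 = -0.487596
e^{−rT} = e^{−0.0263·2.9051} = 0.926442
N(−d₁) = 0.603640,  N(−d₂) = 0.687082
Put price V = K·e^{−rT}·N(−d₂) − S·N(−d₁) = 83.845216 − 67.704276 = 16.140940
ρ = −K·T·e^{−rT}·N(−d₂) = -243.578736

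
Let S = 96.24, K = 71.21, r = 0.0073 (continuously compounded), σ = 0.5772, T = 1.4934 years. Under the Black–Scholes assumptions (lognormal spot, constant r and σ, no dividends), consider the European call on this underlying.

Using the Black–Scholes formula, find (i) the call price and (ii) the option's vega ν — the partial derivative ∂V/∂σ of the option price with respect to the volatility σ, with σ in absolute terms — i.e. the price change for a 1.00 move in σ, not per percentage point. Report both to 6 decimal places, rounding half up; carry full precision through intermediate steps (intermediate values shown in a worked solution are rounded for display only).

σ√T = 0.5772·√1.4934 = 0.705366
d₁ = (ln(S/K) + (r+σ²/2)T) / (σ√T) = (ln(96.24/71.21) + (0.0073+0.5772²/2)·1.4934) / 0.705366 = (0.301212 + 0.259672) / 0.705366 = 0.795168
d₂ = d₁ − σ√T = 0.795168 − 0.705366 = 0.089802
e^{−rT} = e^{−0.0073·1.4934} = 0.989157
N(d₁) = 0.786742,  N(d₂) = 0.535778
Call price V = S·N(d₁) − K·e^{−rT}·N(d₂) = 75.716052 − 37.739053 = 37.976998
φ(d₁) = (1/√(2π))·e^{−d₁²/2} = 0.290810
ν = S·φ(d₁)·√T = 34.202147

price = 37.976998
ν = 34.202147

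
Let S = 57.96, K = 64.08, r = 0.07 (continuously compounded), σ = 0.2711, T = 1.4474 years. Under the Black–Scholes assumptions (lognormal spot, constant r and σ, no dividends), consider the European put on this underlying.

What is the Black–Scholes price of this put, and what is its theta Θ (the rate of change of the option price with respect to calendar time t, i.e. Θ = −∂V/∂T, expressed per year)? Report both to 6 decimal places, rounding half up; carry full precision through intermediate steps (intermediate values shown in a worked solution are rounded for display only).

price = 7.477598
Θ = -0.284940

σ√T = 0.2711·√1.4474 = 0.326155
d₁ = (ln(S/K) + (r+σ²/2)T) / (σ√T) = (ln(57.96/64.08) + (0.07+0.2711²/2)·1.4474) / 0.326155 = (-0.100379 + 0.154506) / 0.326155 = 0.165956
d₂ = d₁ − σ√T = 0.165956 − 0.326155 = -0.160199
e^{−rT} = e^{−0.07·1.4474} = 0.903646
N(−d₁) = 0.434096,  N(−d₂) = 0.563638
Put price V = K·e^{−rT}·N(−d₂) − S·N(−d₁) = 32.637794 − 25.160195 = 7.477598
φ(d₁) = (1/√(2π))·e^{−d₁²/2} = 0.393486
Θ = −S·φ(d₁)·σ/(2√T) + r·K·e^{−rT}·N(−d₂) = −2.569586 + 2.284646 = -0.284940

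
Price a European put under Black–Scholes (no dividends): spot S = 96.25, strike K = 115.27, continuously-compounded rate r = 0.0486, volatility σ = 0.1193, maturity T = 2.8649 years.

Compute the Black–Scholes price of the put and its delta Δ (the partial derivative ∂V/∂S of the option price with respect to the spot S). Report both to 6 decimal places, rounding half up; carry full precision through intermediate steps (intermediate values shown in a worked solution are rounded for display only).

σ√T = 0.1193·√2.8649 = 0.201927
d₁ = (ln(S/K) + (r+σ²/2)T) / (σ√T) = (ln(96.25/115.27) + (0.0486+0.1193²/2)·2.8649) / 0.201927 = (-0.180328 + 0.159621) / 0.201927 = -0.102546
d₂ = d₁ − σ√T = -0.102546 − 0.201927 = -0.304473
e^{−rT} = e^{−0.0486·2.8649} = 0.870024
N(−d₁) = 0.540838,  N(−d₂) = 0.619616
Put price V = K·e^{−rT}·N(−d₂) − S·N(−d₁) = 62.139884 − 52.055675 = 10.084209
Δ = −N(−d₁) = -0.540838

price = 10.084209
Δ = -0.540838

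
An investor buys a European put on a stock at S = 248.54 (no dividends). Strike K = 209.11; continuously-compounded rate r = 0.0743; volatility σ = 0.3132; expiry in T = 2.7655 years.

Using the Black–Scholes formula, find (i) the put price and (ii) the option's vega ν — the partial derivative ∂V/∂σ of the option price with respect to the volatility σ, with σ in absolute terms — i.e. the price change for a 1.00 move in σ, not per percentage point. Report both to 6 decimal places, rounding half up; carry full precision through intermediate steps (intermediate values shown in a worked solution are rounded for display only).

price = 14.361286
ν = 101.351784

σ√T = 0.3132·√2.7655 = 0.520845
d₁ = (ln(S/K) + (r+σ²/2)T) / (σ√T) = (ln(248.54/209.11) + (0.0743+0.3132²/2)·2.7655) / 0.520845 = (0.172743 + 0.341116) / 0.520845 = 0.986589
d₂ = d₁ − σ√T = 0.986589 − 0.520845 = 0.465743
e^{−rT} = e^{−0.0743·2.7655} = 0.814259
N(−d₁) = 0.161922,  N(−d₂) = 0.320700
Put price V = K·e^{−rT}·N(−d₂) − S·N(−d₁) = 54.605426 − 40.244140 = 14.361286
φ(d₁) = (1/√(2π))·e^{−d₁²/2} = 0.245216
ν = S·φ(d₁)·√T = 101.351784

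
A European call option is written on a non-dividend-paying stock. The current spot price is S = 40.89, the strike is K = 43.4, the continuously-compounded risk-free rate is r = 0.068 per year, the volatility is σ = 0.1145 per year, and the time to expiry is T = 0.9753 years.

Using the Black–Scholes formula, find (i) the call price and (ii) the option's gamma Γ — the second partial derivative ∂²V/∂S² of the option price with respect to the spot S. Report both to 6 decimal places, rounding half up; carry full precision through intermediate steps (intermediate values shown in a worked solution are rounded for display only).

σ√T = 0.1145·√0.9753 = 0.113077
d₁ = (ln(S/K) + (r+σ²/2)T) / (σ√T) = (ln(40.89/43.4) + (0.068+0.1145²/2)·0.9753) / 0.113077 = (-0.059574 + 0.072714) / 0.113077 = 0.116201
d₂ = d₁ − σ√T = 0.116201 − 0.113077 = 0.003124
e^{−rT} = e^{−0.068·0.9753} = 0.935831
N(d₁) = 0.546254,  N(d₂) = 0.501246
Call price V = S·N(d₁) − K·e^{−rT}·N(d₂) = 22.336306 − 20.358154 = 1.978151
φ(d₁) = (1/√(2π))·e^{−d₁²/2} = 0.396258
Γ = φ(d₁) / (S·σ·√T) = 0.085701

price = 1.978151
Γ = 0.085701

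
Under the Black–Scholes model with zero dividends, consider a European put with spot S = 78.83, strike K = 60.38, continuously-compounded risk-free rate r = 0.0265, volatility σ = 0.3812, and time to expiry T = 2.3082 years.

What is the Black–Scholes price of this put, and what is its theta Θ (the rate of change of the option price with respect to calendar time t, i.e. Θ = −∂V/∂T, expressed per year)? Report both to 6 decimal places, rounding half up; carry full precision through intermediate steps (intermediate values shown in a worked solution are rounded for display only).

σ√T = 0.3812·√2.3082 = 0.579148
d₁ = (ln(S/K) + (r+σ²/2)T) / (σ√T) = (ln(78.83/60.38) + (0.0265+0.3812²/2)·2.3082) / 0.579148 = (0.266636 + 0.228874) / 0.579148 = 0.855583
d₂ = d₁ − σ√T = 0.855583 − 0.579148 = 0.276435
e^{−rT} = e^{−0.0265·2.3082} = 0.940666
N(−d₁) = 0.196114,  N(−d₂) = 0.391107
Put price V = K·e^{−rT}·N(−d₂) − S·N(−d₁) = 22.213863 − 15.459685 = 6.754178
φ(d₁) = (1/√(2π))·e^{−d₁²/2} = 0.276665
Θ = −S·φ(d₁)·σ/(2√T) + r·K·e^{−rT}·N(−d₂) = −2.736095 + 0.588667 = -2.147427

price = 6.754178
Θ = -2.147427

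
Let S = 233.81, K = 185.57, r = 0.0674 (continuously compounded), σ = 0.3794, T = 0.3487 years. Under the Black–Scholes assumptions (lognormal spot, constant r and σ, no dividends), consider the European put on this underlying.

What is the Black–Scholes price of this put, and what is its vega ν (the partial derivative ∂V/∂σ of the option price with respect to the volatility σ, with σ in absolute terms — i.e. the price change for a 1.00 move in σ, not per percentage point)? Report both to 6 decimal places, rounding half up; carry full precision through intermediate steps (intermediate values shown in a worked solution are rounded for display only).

σ√T = 0.3794·√0.3487 = 0.224039
d₁ = (ln(S/K) + (r+σ²/2)T) / (σ√T) = (ln(233.81/185.57) + (0.0674+0.3794²/2)·0.3487) / 0.224039 = (0.231077 + 0.048599) / 0.224039 = 1.248336
d₂ = d₁ − σ√T = 1.248336 − 0.224039 = 1.024297
e^{−rT} = e^{−0.0674·0.3487} = 0.976772
N(−d₁) = 0.105954,  N(−d₂) = 0.152847
Put price V = K·e^{−rT}·N(−d₂) − S·N(−d₁) = 27.705060 − 24.773111 = 2.931949
φ(d₁) = (1/√(2π))·e^{−d₁²/2} = 0.183029
ν = S·φ(d₁)·√T = 25.270237

price = 2.931949
ν = 25.270237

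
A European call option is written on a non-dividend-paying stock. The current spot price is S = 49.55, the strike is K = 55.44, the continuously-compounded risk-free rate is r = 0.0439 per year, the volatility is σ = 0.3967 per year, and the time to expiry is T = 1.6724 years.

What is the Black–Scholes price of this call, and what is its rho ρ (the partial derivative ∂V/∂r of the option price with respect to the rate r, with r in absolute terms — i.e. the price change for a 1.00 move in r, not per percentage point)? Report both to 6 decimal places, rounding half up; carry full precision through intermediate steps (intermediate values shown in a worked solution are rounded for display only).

σ√T = 0.3967·√1.6724 = 0.513018
d₁ = (ln(S/K) + (r+σ²/2)T) / (σ√T) = (ln(49.55/55.44) + (0.0439+0.3967²/2)·1.6724) / 0.513018 = (-0.112319 + 0.205012) / 0.513018 = 0.180682
d₂ = d₁ − σ√T = 0.180682 − 0.513018 = -0.332336
e^{−rT} = e^{−0.0439·1.6724} = 0.929212
N(d₁) = 0.571691,  N(d₂) = 0.369818
Call price V = S·N(d₁) − K·e^{−rT}·N(d₂) = 28.327300 − 19.051351 = 9.275949
ρ = K·T·e^{−rT}·N(d₂) = 31.861479

price = 9.275949
ρ = 31.861479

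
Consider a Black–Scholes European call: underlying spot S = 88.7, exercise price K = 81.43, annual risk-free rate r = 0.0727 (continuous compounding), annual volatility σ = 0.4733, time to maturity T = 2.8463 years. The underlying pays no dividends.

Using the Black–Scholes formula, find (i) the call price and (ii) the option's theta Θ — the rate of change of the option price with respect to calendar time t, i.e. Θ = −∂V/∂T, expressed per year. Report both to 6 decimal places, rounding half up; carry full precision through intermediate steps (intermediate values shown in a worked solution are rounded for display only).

price = 36.776799
Θ = -6.046346

σ√T = 0.4733·√2.8463 = 0.798504
d₁ = (ln(S/K) + (r+σ²/2)T) / (σ√T) = (ln(88.7/81.43) + (0.0727+0.4733²/2)·2.8463) / 0.798504 = (0.085516 + 0.525730) / 0.798504 = 0.765490
d₂ = d₁ − σ√T = 0.765490 − 0.798504 = -0.033014
e^{−rT} = e^{−0.0727·2.8463} = 0.813080
N(d₁) = 0.778010,  N(d₂) = 0.486832
Call price V = S·N(d₁) − K·e^{−rT}·N(d₂) = 69.009482 − 32.232684 = 36.776799
φ(d₁) = (1/√(2π))·e^{−d₁²/2} = 0.297624
Θ = −S·φ(d₁)·σ/(2√T) − r·K·e^{−rT}·N(d₂) = −3.703030 − 2.343316 = -6.046346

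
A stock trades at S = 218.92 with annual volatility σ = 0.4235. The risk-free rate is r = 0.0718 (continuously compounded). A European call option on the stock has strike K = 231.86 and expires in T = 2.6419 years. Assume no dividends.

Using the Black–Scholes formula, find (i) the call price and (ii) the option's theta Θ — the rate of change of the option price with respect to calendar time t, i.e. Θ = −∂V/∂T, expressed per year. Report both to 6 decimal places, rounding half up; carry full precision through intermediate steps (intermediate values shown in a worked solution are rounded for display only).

price = 69.837600
Θ = -15.907248

σ√T = 0.4235·√2.6419 = 0.688354
d₁ = (ln(S/K) + (r+σ²/2)T) / (σ√T) = (ln(218.92/231.86) + (0.0718+0.4235²/2)·2.6419) / 0.688354 = (-0.057427 + 0.426604) / 0.688354 = 0.536318
d₂ = d₁ − σ√T = 0.536318 − 0.688354 = -0.152036
e^{−rT} = e^{−0.0718·2.6419} = 0.827217
N(d₁) = 0.704131,  N(d₂) = 0.439579
Call price V = S·N(d₁) − K·e^{−rT}·N(d₂) = 154.148268 − 84.310667 = 69.837600
φ(d₁) = (1/√(2π))·e^{−d₁²/2} = 0.345502
Θ = −S·φ(d₁)·σ/(2√T) − r·K·e^{−rT}·N(d₂) = −9.853742 − 6.053506 = -15.907248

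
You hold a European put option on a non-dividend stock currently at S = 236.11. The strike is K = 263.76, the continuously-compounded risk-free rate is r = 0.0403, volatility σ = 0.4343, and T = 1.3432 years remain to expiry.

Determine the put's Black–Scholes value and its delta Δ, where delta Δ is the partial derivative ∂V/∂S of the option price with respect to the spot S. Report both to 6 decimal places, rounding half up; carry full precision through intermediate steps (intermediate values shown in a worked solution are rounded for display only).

σ√T = 0.4343·√1.3432 = 0.503339
d₁ = (ln(S/K) + (r+σ²/2)T) / (σ√T) = (ln(236.11/263.76) + (0.0403+0.4343²/2)·1.3432) / 0.503339 = (-0.110742 + 0.180806) / 0.503339 = 0.139199
d₂ = d₁ − σ√T = 0.139199 − 0.503339 = -0.364140
e^{−rT} = e^{−0.0403·1.3432} = 0.947308
N(−d₁) = 0.444647,  N(−d₂) = 0.642123
Put price V = K·e^{−rT}·N(−d₂) − S·N(−d₁) = 160.442180 − 104.985515 = 55.456665
Δ = −N(−d₁) = -0.444647

price = 55.456665
Δ = -0.444647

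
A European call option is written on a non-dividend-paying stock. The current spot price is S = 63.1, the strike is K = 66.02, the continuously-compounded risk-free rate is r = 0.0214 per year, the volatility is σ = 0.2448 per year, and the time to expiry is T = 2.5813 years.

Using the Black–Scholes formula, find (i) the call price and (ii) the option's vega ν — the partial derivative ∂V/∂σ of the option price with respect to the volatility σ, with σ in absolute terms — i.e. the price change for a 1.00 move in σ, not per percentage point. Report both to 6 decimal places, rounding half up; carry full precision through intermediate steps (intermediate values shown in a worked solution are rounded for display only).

σ√T = 0.2448·√2.5813 = 0.393306
d₁ = (ln(S/K) + (r+σ²/2)T) / (σ√T) = (ln(63.1/66.02) + (0.0214+0.2448²/2)·2.5813) / 0.393306 = (-0.045237 + 0.132585) / 0.393306 = 0.222086
d₂ = d₁ − σ√T = 0.222086 − 0.393306 = -0.171220
e^{−rT} = e^{−0.0214·2.5813} = 0.946258
N(d₁) = 0.587876,  N(d₂) = 0.432025
Call price V = S·N(d₁) − K·e^{−rT}·N(d₂) = 37.095004 − 26.989469 = 10.105536
φ(d₁) = (1/√(2π))·e^{−d₁²/2} = 0.389224
ν = S·φ(d₁)·√T = 39.459221

price = 10.105536
ν = 39.459221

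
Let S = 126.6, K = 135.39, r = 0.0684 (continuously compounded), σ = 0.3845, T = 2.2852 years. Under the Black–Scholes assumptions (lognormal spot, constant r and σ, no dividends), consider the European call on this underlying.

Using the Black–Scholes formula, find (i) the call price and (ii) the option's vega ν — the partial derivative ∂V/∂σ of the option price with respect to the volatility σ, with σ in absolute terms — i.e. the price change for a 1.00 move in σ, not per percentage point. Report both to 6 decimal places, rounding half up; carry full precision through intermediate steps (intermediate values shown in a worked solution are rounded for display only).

σ√T = 0.3845·√2.2852 = 0.581244
d₁ = (ln(S/K) + (r+σ²/2)T) / (σ√T) = (ln(126.6/135.39) + (0.0684+0.3845²/2)·2.2852) / 0.581244 = (-0.067127 + 0.325230) / 0.581244 = 0.444053
d₂ = d₁ − σ√T = 0.444053 − 0.581244 = -0.137191
e^{−rT} = e^{−0.0684·2.2852} = 0.855296
N(d₁) = 0.671498,  N(d₂) = 0.445440
Call price V = S·N(d₁) − K·e^{−rT}·N(d₂) = 85.011617 − 51.581273 = 33.430344
φ(d₁) = (1/√(2π))·e^{−d₁²/2} = 0.361487
ν = S·φ(d₁)·√T = 69.181213

price = 33.430344
ν = 69.181213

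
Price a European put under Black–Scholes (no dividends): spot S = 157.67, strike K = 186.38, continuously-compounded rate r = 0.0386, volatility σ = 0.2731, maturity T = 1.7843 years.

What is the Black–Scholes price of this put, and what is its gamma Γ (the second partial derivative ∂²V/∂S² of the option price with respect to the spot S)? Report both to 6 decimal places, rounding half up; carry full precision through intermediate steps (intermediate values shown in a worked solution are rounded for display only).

price = 33.009974
Γ = 0.006910

σ√T = 0.2731·√1.7843 = 0.364801
d₁ = (ln(S/K) + (r+σ²/2)T) / (σ√T) = (ln(157.67/186.38) + (0.0386+0.2731²/2)·1.7843) / 0.364801 = (-0.167283 + 0.135414) / 0.364801 = -0.087362
d₂ = d₁ − σ√T = -0.087362 − 0.364801 = -0.452162
e^{−rT} = e^{−0.0386·1.7843} = 0.933444
N(−d₁) = 0.534808,  N(−d₂) = 0.674424
Put price V = K·e^{−rT}·N(−d₂) − S·N(−d₁) = 117.333151 − 84.323177 = 33.009974
φ(d₁) = (1/√(2π))·e^{−d₁²/2} = 0.397423
Γ = φ(d₁) / (S·σ·√T) = 0.006910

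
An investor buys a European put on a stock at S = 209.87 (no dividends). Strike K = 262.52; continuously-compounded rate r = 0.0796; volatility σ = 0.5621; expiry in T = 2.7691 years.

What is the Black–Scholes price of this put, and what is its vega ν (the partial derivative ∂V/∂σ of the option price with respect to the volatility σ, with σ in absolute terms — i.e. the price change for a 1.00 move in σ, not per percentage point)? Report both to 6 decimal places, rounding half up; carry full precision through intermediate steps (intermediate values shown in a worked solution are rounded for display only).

price = 76.040220
ν = 125.104477

σ√T = 0.5621·√2.7691 = 0.935369
d₁ = (ln(S/K) + (r+σ²/2)T) / (σ√T) = (ln(209.87/262.52) + (0.0796+0.5621²/2)·2.7691) / 0.935369 = (-0.223839 + 0.657878) / 0.935369 = 0.464030
d₂ = d₁ − σ√T = 0.464030 − 0.935369 = -0.471339
e^{−rT} = e^{−0.0796·2.7691} = 0.802182
N(−d₁) = 0.321313,  N(−d₂) = 0.681301
Put price V = K·e^{−rT}·N(−d₂) − S·N(−d₁) = 143.474236 − 67.434016 = 76.040220
φ(d₁) = (1/√(2π))·e^{−d₁²/2} = 0.358223
ν = S·φ(d₁)·√T = 125.104477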